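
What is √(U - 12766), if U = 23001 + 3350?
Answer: √13585 ≈ 116.55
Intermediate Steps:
U = 26351
√(U - 12766) = √(26351 - 12766) = √13585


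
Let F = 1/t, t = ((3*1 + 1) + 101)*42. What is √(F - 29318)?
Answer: I*√1292923790/210 ≈ 171.23*I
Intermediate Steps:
t = 4410 (t = ((3 + 1) + 101)*42 = (4 + 101)*42 = 105*42 = 4410)
F = 1/4410 ≈ 0.00022676
√(F - 29318) = √(1/4410 - 29318) = √(-129292379/4410) = I*√1292923790/210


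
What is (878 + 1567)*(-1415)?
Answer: -3459675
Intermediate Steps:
(878 + 1567)*(-1415) = 2445*(-1415) = -3459675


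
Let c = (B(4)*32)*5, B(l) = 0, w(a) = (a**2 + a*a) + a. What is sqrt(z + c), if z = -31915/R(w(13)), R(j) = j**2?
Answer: I*sqrt(31915)/351 ≈ 0.50897*I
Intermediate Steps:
w(a) = a + 2*a**2 (w(a) = (a**2 + a**2) + a = 2*a**2 + a = a + 2*a**2)
z = -2455/9477 (z = -31915*1/(169*(1 + 2*13)**2) = -31915*1/(169*(1 + 26)**2) = -31915/((13*27)**2) = -31915/(351**2) = -31915/123201 = -31915*1/123201 = -2455/9477 ≈ -0.25905)
c = 0 (c = (0*32)*5 = 0*5 = 0)
sqrt(z + c) = sqrt(-2455/9477 + 0) = sqrt(-2455/9477) = I*sqrt(31915)/351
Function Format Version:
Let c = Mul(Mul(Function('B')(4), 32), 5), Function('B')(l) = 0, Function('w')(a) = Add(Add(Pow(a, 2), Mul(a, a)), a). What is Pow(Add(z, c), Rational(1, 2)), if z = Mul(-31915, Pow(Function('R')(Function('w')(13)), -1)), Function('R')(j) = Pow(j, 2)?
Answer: Mul(Rational(1, 351), I, Pow(31915, Rational(1, 2))) ≈ Mul(0.50897, I)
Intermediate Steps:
Function('w')(a) = Add(a, Mul(2, Pow(a, 2))) (Function('w')(a) = Add(Add(Pow(a, 2), Pow(a, 2)), a) = Add(Mul(2, Pow(a, 2)), a) = Add(a, Mul(2, Pow(a, 2))))
z = Rational(-2455, 9477) (z = Mul(-31915, Pow(Pow(Mul(13, Add(1, Mul(2, 13))), 2), -1)) = Mul(-31915, Pow(Pow(Mul(13, Add(1, 26)), 2), -1)) = Mul(-31915, Pow(Pow(Mul(13, 27), 2), -1)) = Mul(-31915, Pow(Pow(351, 2), -1)) = Mul(-31915, Pow(123201, -1)) = Mul(-31915, Rational(1, 123201)) = Rational(-2455, 9477) ≈ -0.25905)
c = 0 (c = Mul(Mul(0, 32), 5) = Mul(0, 5) = 0)
Pow(Add(z, c), Rational(1, 2)) = Pow(Add(Rational(-2455, 9477), 0), Rational(1, 2)) = Pow(Rational(-2455, 9477), Rational(1, 2)) = Mul(Rational(1, 351), I, Pow(31915, Rational(1, 2)))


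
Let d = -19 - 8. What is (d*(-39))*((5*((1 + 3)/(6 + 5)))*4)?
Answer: 84240/11 ≈ 7658.2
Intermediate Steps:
d = -27
(d*(-39))*((5*((1 + 3)/(6 + 5)))*4) = (-27*(-39))*((5*((1 + 3)/(6 + 5)))*4) = 1053*((5*(4/11))*4) = 1053*((20/11)*4) = 1053*(80/11) = 84240/11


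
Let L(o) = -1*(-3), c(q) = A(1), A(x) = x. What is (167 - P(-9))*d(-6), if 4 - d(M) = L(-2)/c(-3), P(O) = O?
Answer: 176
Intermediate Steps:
c(q) = 1
L(o) = 3
d(M) = 1 (d(M) = 4 - 3/1 = 4 - 3 = 1)
(167 - P(-9))*d(-6) = (167 - 1*(-9))*1 = (167 + 9)*1 = 176*1 = 176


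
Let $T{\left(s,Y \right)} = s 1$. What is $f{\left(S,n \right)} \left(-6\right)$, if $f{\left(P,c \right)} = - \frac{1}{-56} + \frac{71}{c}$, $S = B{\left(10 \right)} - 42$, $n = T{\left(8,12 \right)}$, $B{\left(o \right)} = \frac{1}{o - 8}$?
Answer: $- \frac{747}{14} \approx -53.357$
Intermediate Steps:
$B{\left(o \right)} = \frac{1}{-8 + o}$
$T{\left(s,Y \right)} = s$
$n = 8$
$S = - \frac{83}{2}$ ($S = \frac{1}{-8 + 10} - 42 = \frac{1}{2} - 42 = - \frac{83}{2} \approx -41.5$)
$f{\left(P,c \right)} = \frac{1}{56} + \frac{71}{c}$ ($f{\left(P,c \right)} = \left(-1\right) \left(- \frac{1}{56}\right) + \frac{71}{c} = \frac{1}{56} + \frac{71}{c}$)
$f{\left(S,n \right)} \left(-6\right) = \frac{3976 + 8}{56 \cdot 8} \left(-6\right) = \frac{1}{56} \cdot \frac{1}{8} \cdot 3984 \left(-6\right) = \frac{249}{28} \left(-6\right) = - \frac{747}{14}$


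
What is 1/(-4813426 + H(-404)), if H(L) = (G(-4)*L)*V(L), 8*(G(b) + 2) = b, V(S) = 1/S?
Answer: -2/9626857 ≈ -2.0775e-7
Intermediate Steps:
G(b) = -2 + b/8
H(L) = -5/2 (H(L) = ((-2 + (⅛)*(-4))*L)/L = ((-2 - ½)*L)/L = (-5*L/2)/L = -5/2)
1/(-4813426 + H(-404)) = 1/(-4813426 - 5/2) = 1/(-9626857/2) = -2/9626857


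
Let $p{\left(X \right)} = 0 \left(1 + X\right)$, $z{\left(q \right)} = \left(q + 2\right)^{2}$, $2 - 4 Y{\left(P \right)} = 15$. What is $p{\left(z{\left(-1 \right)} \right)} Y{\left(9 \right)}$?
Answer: $0$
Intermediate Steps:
$Y{\left(P \right)} = - \frac{13}{4}$ ($Y{\left(P \right)} = \frac{1}{2} - \frac{15}{4} = - \frac{13}{4}$)
$z{\left(q \right)} = \left(2 + q\right)^{2}$
$p{\left(X \right)} = 0$
$p{\left(z{\left(-1 \right)} \right)} Y{\left(9 \right)} = 0 \left(- \frac{13}{4}\right) = 0$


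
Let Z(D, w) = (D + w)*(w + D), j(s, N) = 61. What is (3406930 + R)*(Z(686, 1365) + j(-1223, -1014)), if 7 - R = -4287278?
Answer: 32366961860330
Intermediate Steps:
R = 4287285 (R = 7 - 1*(-4287278) = 7 + 4287278 = 4287285)
Z(D, w) = (D + w)² (Z(D, w) = (D + w)*(D + w) = (D + w)²)
(3406930 + R)*(Z(686, 1365) + j(-1223, -1014)) = (3406930 + 4287285)*((686 + 1365)² + 61) = 7694215*(2051² + 61) = 7694215*(4206601 + 61) = 7694215*4206662 = 32366961860330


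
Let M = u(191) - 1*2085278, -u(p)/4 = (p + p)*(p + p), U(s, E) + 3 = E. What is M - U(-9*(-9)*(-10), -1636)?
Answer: -2667335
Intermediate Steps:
U(s, E) = -3 + E
u(p) = -16*p**2 (u(p) = -4*(p + p)*(p + p) = -4*2*p*2*p = -16*p**2)
M = -2668974 (M = -16*191**2 - 1*2085278 = -16*36481 - 2085278 = -583696 - 2085278 = -2668974)
M - U(-9*(-9)*(-10), -1636) = -2668974 - (-3 - 1636) = -2668974 - 1*(-1639) = -2668974 + 1639 = -2667335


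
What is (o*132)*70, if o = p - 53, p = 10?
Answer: -397320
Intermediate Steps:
o = -43 (o = 10 - 53 = -43)
(o*132)*70 = -43*132*70 = -5676*70 = -397320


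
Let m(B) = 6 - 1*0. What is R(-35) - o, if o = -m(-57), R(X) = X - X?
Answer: 6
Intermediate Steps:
m(B) = 6 (m(B) = 6 + 0 = 6)
R(X) = 0
o = -6 (o = -1*6 = -6)
R(-35) - o = 0 - 1*(-6) = 0 + 6 = 6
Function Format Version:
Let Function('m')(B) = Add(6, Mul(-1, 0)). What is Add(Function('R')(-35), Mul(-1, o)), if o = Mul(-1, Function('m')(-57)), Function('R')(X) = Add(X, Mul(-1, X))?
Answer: 6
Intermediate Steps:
Function('m')(B) = 6 (Function('m')(B) = Add(6, 0) = 6)
Function('R')(X) = 0
o = -6 (o = Mul(-1, 6) = -6)
Add(Function('R')(-35), Mul(-1, o)) = Add(0, Mul(-1, -6)) = Add(0, 6) = 6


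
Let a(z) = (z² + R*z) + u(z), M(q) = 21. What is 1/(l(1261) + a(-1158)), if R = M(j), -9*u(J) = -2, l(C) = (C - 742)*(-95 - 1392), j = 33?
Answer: 9/4904039 ≈ 1.8352e-6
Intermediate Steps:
l(C) = 1103354 - 1487*C (l(C) = (-742 + C)*(-1487) = 1103354 - 1487*C)
u(J) = 2/9 (u(J) = -⅑*(-2) = 2/9)
R = 21
a(z) = 2/9 + z² + 21*z (a(z) = (z² + 21*z) + 2/9 = 2/9 + z² + 21*z)
1/(l(1261) + a(-1158)) = 1/((1103354 - 1487*1261) + (2/9 + (-1158)² + 21*(-1158))) = 1/((1103354 - 1875107) + (2/9 + 1340964 - 24318)) = 1/(-771753 + 11849816/9) = 1/(4904039/9) = 9/4904039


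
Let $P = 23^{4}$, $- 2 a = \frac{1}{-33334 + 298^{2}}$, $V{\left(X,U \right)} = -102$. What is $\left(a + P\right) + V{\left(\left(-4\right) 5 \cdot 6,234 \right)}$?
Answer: $\frac{31034244659}{110940} \approx 2.7974 \cdot 10^{5}$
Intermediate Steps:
$a = - \frac{1}{110940}$ ($a = - \frac{1}{2 \left(-33334 + 298^{2}\right)} = - \frac{1}{2 \left(-33334 + 88804\right)} = - \frac{1}{2 \cdot 55470} = \left(- \frac{1}{2}\right) \frac{1}{55470} = - \frac{1}{110940} \approx -9.0139 \cdot 10^{-6}$)
$P = 279841$
$\left(a + P\right) + V{\left(\left(-4\right) 5 \cdot 6,234 \right)} = \left(- \frac{1}{110940} + 279841\right) - 102 = \frac{31045560539}{110940} - 102 = \frac{31034244659}{110940}$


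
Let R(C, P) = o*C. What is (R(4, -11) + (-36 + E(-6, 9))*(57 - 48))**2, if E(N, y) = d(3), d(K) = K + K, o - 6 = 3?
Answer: 54756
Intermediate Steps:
o = 9 (o = 6 + 3 = 9)
R(C, P) = 9*C
d(K) = 2*K
E(N, y) = 6 (E(N, y) = 2*3 = 6)
(R(4, -11) + (-36 + E(-6, 9))*(57 - 48))**2 = (9*4 + (-36 + 6)*(57 - 48))**2 = (36 - 30*9)**2 = (36 - 270)**2 = (-234)**2 = 54756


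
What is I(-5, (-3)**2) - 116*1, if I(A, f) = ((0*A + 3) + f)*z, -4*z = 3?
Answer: -125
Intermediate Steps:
z = -3/4 (z = -1/4*3 = -3/4 ≈ -0.75000)
I(A, f) = -9/4 - 3*f/4 (I(A, f) = ((0*A + 3) + f)*(-3/4) = ((0 + 3) + f)*(-3/4) = (3 + f)*(-3/4) = -9/4 - 3*f/4)
I(-5, (-3)**2) - 116*1 = (-9/4 - 3/4*(-3)**2) - 116*1 = (-9/4 - 3/4*9) - 116 = (-9/4 - 27/4) - 116 = -9 - 116 = -125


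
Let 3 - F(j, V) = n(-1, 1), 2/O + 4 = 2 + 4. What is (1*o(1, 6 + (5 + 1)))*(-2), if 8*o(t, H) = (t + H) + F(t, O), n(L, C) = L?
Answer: -17/4 ≈ -4.2500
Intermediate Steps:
O = 1 (O = 2/(-4 + (2 + 4)) = 2/(-4 + 6) = 2/2 = 2*(½) = 1)
F(j, V) = 4 (F(j, V) = 3 - 1*(-1) = 3 + 1 = 4)
o(t, H) = ½ + H/8 + t/8 (o(t, H) = ((t + H) + 4)/8 = ((H + t) + 4)/8 = (4 + H + t)/8 = ½ + H/8 + t/8)
(1*o(1, 6 + (5 + 1)))*(-2) = (1*(½ + (6 + (5 + 1))/8 + (⅛)*1))*(-2) = (1*(½ + (6 + 6)/8 + ⅛))*(-2) = (1*(½ + (⅛)*12 + ⅛))*(-2) = (1*(½ + 3/2 + ⅛))*(-2) = (1*(17/8))*(-2) = (17/8)*(-2) = -17/4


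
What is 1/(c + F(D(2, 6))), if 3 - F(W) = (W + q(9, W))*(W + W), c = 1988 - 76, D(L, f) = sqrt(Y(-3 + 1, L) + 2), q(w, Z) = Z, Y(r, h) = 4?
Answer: 1/1891 ≈ 0.00052882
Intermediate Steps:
D(L, f) = sqrt(6) (D(L, f) = sqrt(4 + 2) = sqrt(6))
c = 1912
F(W) = 3 - 4*W**2 (F(W) = 3 - (W + W)*(W + W) = 3 - 2*W*2*W = 3 - 4*W**2)
1/(c + F(D(2, 6))) = 1/(1912 + (3 - 4*(sqrt(6))**2)) = 1/(1912 + (3 - 4*6)) = 1/(1912 + (3 - 24)) = 1/(1912 - 21) = 1/1891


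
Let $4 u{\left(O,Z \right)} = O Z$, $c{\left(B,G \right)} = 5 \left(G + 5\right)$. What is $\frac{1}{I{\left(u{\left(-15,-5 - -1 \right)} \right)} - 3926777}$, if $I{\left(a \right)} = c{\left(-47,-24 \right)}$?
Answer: $- \frac{1}{3926872} \approx -2.5466 \cdot 10^{-7}$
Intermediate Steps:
$c{\left(B,G \right)} = 25 + 5 G$ ($c{\left(B,G \right)} = 5 \left(5 + G\right) = 25 + 5 G$)
$u{\left(O,Z \right)} = \frac{O Z}{4}$
$I{\left(a \right)} = -95$ ($I{\left(a \right)} = 25 + 5 \left(-24\right) = 25 - 120 = -95$)
$\frac{1}{I{\left(u{\left(-15,-5 - -1 \right)} \right)} - 3926777} = \frac{1}{-95 - 3926777} = \frac{1}{-3926872} = - \frac{1}{3926872}$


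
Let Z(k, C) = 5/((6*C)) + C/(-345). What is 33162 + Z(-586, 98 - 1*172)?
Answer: 564420699/17020 ≈ 33162.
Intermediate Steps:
Z(k, C) = -C/345 + 5/(6*C) (Z(k, C) = 5*(1/(6*C)) + C*(-1/345) = 5/(6*C) - C/345 = -C/345 + 5/(6*C))
33162 + Z(-586, 98 - 1*172) = 33162 + (-(98 - 1*172)/345 + 5/(6*(98 - 1*172))) = 33162 + (-(98 - 172)/345 + 5/(6*(98 - 172))) = 33162 + (-1/345*(-74) + (5/6)/(-74)) = 33162 + (74/345 + (5/6)*(-1/74)) = 33162 + (74/345 - 5/444) = 33162 + 3459/17020 = 564420699/17020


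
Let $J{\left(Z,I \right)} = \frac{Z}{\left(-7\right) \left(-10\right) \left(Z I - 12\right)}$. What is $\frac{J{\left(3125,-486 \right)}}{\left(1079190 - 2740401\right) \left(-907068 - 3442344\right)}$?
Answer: $- \frac{625}{153628964968176882576} \approx -4.0682 \cdot 10^{-18}$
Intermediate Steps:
$J{\left(Z,I \right)} = \frac{Z}{-840 + 70 I Z}$ ($J{\left(Z,I \right)} = \frac{Z}{70 \left(I Z - 12\right)} = \frac{Z}{70 \left(-12 + I Z\right)} = \frac{Z}{-840 + 70 I Z}$)
$\frac{J{\left(3125,-486 \right)}}{\left(1079190 - 2740401\right) \left(-907068 - 3442344\right)} = \frac{\frac{1}{70} \cdot 3125 \frac{1}{-12 - 1518750}}{\left(1079190 - 2740401\right) \left(-907068 - 3442344\right)} = \frac{\frac{1}{70} \cdot 3125 \frac{1}{-12 - 1518750}}{\left(-1661211\right) \left(-4349412\right)} = \frac{\frac{1}{70} \cdot 3125 \frac{1}{-1518762}}{7225291057932} = \frac{1}{70} \cdot 3125 \left(- \frac{1}{1518762}\right) \frac{1}{7225291057932} = \left(- \frac{625}{21262668}\right) \frac{1}{7225291057932} = - \frac{625}{153628964968176882576}$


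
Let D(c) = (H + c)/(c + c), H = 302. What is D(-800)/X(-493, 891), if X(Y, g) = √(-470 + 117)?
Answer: -249*I*√353/282400 ≈ -0.016566*I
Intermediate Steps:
X(Y, g) = I*√353 (X(Y, g) = √(-353) = I*√353)
D(c) = (302 + c)/(2*c) (D(c) = (302 + c)/(c + c) = (302 + c)/((2*c)) = (302 + c)*(1/(2*c)) = (302 + c)/(2*c))
D(-800)/X(-493, 891) = ((½)*(302 - 800)/(-800))/((I*√353)) = ((½)*(-1/800)*(-498))*(-I*√353/353) = 249*(-I*√353/353)/800 = -249*I*√353/282400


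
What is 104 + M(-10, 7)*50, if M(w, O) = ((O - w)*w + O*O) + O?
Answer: -5596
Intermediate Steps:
M(w, O) = O + O² + w*(O - w) (M(w, O) = (w*(O - w) + O²) + O = (O² + w*(O - w)) + O = O + O² + w*(O - w))
104 + M(-10, 7)*50 = 104 + (7 + 7² - 1*(-10)² + 7*(-10))*50 = 104 + (7 + 49 - 1*100 - 70)*50 = 104 + (7 + 49 - 100 - 70)*50 = 104 - 114*50 = 104 - 5700 = -5596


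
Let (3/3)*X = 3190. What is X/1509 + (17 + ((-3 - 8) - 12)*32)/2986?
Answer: 8440369/4505874 ≈ 1.8732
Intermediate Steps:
X = 3190
X/1509 + (17 + ((-3 - 8) - 12)*32)/2986 = 3190/1509 + (17 + ((-3 - 8) - 12)*32)/2986 = 3190*(1/1509) + (17 + (-11 - 12)*32)*(1/2986) = 3190/1509 + (17 - 23*32)*(1/2986) = 3190/1509 + (17 - 736)*(1/2986) = 3190/1509 - 719*1/2986 = 3190/1509 - 719/2986 = 8440369/4505874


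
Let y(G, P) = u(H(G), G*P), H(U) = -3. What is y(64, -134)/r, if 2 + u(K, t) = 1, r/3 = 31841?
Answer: -1/95523 ≈ -1.0469e-5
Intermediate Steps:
r = 95523 (r = 3*31841 = 95523)
u(K, t) = -1 (u(K, t) = -2 + 1 = -1)
y(G, P) = -1
y(64, -134)/r = -1/95523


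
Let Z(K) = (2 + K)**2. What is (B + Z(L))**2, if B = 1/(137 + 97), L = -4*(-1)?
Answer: 70980625/54756 ≈ 1296.3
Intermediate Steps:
L = 4
B = 1/234 ≈ 0.0042735
(B + Z(L))**2 = (1/234 + (2 + 4)**2)**2 = (1/234 + 6**2)**2 = (1/234 + 36)**2 = (8425/234)**2 = 70980625/54756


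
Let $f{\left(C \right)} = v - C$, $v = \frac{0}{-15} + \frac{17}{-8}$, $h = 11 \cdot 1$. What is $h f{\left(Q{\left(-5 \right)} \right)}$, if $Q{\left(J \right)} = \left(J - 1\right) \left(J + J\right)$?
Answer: $- \frac{5467}{8} \approx -683.38$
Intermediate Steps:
$h = 11$
$v = - \frac{17}{8}$ ($v = 0 \left(- \frac{1}{15}\right) + 17 \left(- \frac{1}{8}\right) = 0 - \frac{17}{8} = - \frac{17}{8} \approx -2.125$)
$Q{\left(J \right)} = 2 J \left(-1 + J\right)$ ($Q{\left(J \right)} = \left(-1 + J\right) 2 J = 2 J \left(-1 + J\right)$)
$f{\left(C \right)} = - \frac{17}{8} - C$
$h f{\left(Q{\left(-5 \right)} \right)} = 11 \left(- \frac{17}{8} - 2 \left(-5\right) \left(-1 - 5\right)\right) = 11 \left(- \frac{17}{8} - 2 \left(-5\right) \left(-6\right)\right) = 11 \left(- \frac{17}{8} - 60\right) = 11 \left(- \frac{497}{8}\right) = - \frac{5467}{8}$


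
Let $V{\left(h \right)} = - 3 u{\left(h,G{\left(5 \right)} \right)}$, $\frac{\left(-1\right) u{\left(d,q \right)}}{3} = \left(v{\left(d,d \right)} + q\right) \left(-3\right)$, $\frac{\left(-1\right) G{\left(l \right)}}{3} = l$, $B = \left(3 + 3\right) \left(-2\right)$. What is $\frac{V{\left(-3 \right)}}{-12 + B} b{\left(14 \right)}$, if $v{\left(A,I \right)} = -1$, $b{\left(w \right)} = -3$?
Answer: $54$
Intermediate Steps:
$B = -12$ ($B = 6 \left(-2\right) = -12$)
$G{\left(l \right)} = - 3 l$
$u{\left(d,q \right)} = -9 + 9 q$ ($u{\left(d,q \right)} = - 3 \left(-1 + q\right) \left(-3\right) = - 3 \left(3 - 3 q\right) = -9 + 9 q$)
$V{\left(h \right)} = 432$ ($V{\left(h \right)} = - 3 \left(-9 + 9 \left(\left(-3\right) 5\right)\right) = - 3 \left(-9 + 9 \left(-15\right)\right) = - 3 \left(-9 - 135\right) = \left(-3\right) \left(-144\right) = 432$)
$\frac{V{\left(-3 \right)}}{-12 + B} b{\left(14 \right)} = \frac{432}{-12 - 12} \left(-3\right) = \frac{432}{-24} \left(-3\right) = 432 \left(- \frac{1}{24}\right) \left(-3\right) = \left(-18\right) \left(-3\right) = 54$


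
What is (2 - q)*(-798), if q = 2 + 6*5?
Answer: 23940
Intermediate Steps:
q = 32 (q = 2 + 30 = 32)
(2 - q)*(-798) = (2 - 1*32)*(-798) = (2 - 32)*(-798) = -30*(-798) = 23940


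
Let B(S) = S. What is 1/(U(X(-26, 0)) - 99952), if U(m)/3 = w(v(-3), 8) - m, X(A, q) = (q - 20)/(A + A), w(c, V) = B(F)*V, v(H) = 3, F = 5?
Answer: -13/1297831 ≈ -1.0017e-5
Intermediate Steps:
w(c, V) = 5*V
X(A, q) = (-20 + q)/(2*A) (X(A, q) = (-20 + q)/((2*A)) = (-20 + q)*(1/(2*A)) = (-20 + q)/(2*A))
U(m) = 120 - 3*m (U(m) = 3*(5*8 - m) = 3*(40 - m) = 120 - 3*m)
1/(U(X(-26, 0)) - 99952) = 1/((120 - 3*(-20 + 0)/(2*(-26))) - 99952) = 1/((120 - 3*(-1)*(-20)/(2*26)) - 99952) = 1/((120 - 3*5/13) - 99952) = 1/((120 - 15/13) - 99952) = 1/(1545/13 - 99952) = 1/(-1297831/13) = -13/1297831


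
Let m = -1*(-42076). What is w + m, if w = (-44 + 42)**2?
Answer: 42080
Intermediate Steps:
m = 42076
w = 4 (w = (-2)**2 = 4)
w + m = 4 + 42076 = 42080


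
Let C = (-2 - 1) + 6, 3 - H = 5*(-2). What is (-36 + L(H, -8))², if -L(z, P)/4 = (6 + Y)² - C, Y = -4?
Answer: 1600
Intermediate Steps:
H = 13 (H = 3 - 5*(-2) = 3 - 1*(-10) = 3 + 10 = 13)
C = 3 (C = -3 + 6 = 3)
L(z, P) = -4 (L(z, P) = -4*((6 - 4)² - 1*3) = -4*(2² - 3) = -4*(4 - 3) = -4*1 = -4)
(-36 + L(H, -8))² = (-36 - 4)² = (-40)² = 1600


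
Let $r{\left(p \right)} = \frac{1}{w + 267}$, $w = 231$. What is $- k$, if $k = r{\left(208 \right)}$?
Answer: $- \frac{1}{498} \approx -0.002008$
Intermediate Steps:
$r{\left(p \right)} = \frac{1}{498}$ ($r{\left(p \right)} = \frac{1}{231 + 267} = \frac{1}{498}$)
$k = \frac{1}{498} \approx 0.002008$
$- k = \left(-1\right) \frac{1}{498} = - \frac{1}{498}$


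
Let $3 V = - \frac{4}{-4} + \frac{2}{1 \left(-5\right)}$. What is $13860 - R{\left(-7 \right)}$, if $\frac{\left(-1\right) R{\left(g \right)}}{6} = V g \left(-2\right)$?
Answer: $\frac{69384}{5} \approx 13877.0$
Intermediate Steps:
$V = \frac{1}{5}$ ($V = \frac{- \frac{4}{-4} + \frac{2}{1 \left(-5\right)}}{3} = \frac{\left(-4\right) \left(- \frac{1}{4}\right) + \frac{2}{-5}}{3} = \frac{1 + 2 \left(- \frac{1}{5}\right)}{3} = \frac{1 - \frac{2}{5}}{3} = \frac{1}{3} \cdot \frac{3}{5} = \frac{1}{5} \approx 0.2$)
$R{\left(g \right)} = \frac{12 g}{5}$ ($R{\left(g \right)} = - 6 \frac{g}{5} \left(-2\right) = - 6 \left(- \frac{2 g}{5}\right) = \frac{12 g}{5}$)
$13860 - R{\left(-7 \right)} = 13860 - \frac{12}{5} \left(-7\right) = 13860 - - \frac{84}{5} = 13860 + \frac{84}{5} = \frac{69384}{5}$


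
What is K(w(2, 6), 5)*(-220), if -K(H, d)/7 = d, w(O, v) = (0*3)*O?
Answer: 7700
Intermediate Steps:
w(O, v) = 0 (w(O, v) = 0*O = 0)
K(H, d) = -7*d
K(w(2, 6), 5)*(-220) = -7*5*(-220) = -35*(-220) = 7700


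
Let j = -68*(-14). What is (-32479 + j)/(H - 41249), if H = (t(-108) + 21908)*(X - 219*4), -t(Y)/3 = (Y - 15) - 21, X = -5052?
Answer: 31527/132472769 ≈ 0.00023799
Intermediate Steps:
j = 952
t(Y) = 108 - 3*Y (t(Y) = -3*((Y - 15) - 21) = -3*((-15 + Y) - 21) = -3*(-36 + Y) = 108 - 3*Y)
H = -132431520 (H = ((108 - 3*(-108)) + 21908)*(-5052 - 219*4) = ((108 + 324) + 21908)*(-5052 - 876) = (432 + 21908)*(-5928) = 22340*(-5928) = -132431520)
(-32479 + j)/(H - 41249) = (-32479 + 952)/(-132431520 - 41249) = -31527/(-132472769) = -31527*(-1/132472769) = 31527/132472769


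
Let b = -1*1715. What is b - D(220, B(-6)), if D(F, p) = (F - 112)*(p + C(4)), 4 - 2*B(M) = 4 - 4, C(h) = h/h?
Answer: -2039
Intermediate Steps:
b = -1715
C(h) = 1
B(M) = 2 (B(M) = 2 - (4 - 4)/2 = 2 - 1/2*0 = 2 + 0 = 2)
D(F, p) = (1 + p)*(-112 + F) (D(F, p) = (F - 112)*(p + 1) = (-112 + F)*(1 + p) = (1 + p)*(-112 + F))
b - D(220, B(-6)) = -1715 - (-112 + 220 - 112*2 + 220*2) = -1715 - (-112 + 220 - 224 + 440) = -1715 - 1*324 = -1715 - 324 = -2039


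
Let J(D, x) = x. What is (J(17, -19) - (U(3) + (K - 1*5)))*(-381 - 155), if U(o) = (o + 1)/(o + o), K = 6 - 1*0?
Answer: 33232/3 ≈ 11077.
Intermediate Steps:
K = 6 (K = 6 + 0 = 6)
U(o) = (1 + o)/(2*o) (U(o) = (1 + o)/((2*o)) = (1 + o)*(1/(2*o)) = (1 + o)/(2*o))
(J(17, -19) - (U(3) + (K - 1*5)))*(-381 - 155) = (-19 - ((½)*(1 + 3)/3 + (6 - 1*5)))*(-381 - 155) = (-19 - ((½)*(⅓)*4 + (6 - 5)))*(-536) = (-19 - (⅔ + 1))*(-536) = (-19 - 1*5/3)*(-536) = (-19 - 5/3)*(-536) = -62/3*(-536) = 33232/3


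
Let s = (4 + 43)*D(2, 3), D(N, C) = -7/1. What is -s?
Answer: 329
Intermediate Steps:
D(N, C) = -7 (D(N, C) = -7*1 = -7)
s = -329 (s = (4 + 43)*(-7) = 47*(-7) = -329)
-s = -1*(-329) = 329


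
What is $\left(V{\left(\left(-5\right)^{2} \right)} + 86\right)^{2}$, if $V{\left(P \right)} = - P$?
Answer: $3721$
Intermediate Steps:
$\left(V{\left(\left(-5\right)^{2} \right)} + 86\right)^{2} = \left(- \left(-5\right)^{2} + 86\right)^{2} = \left(\left(-1\right) 25 + 86\right)^{2} = \left(-25 + 86\right)^{2} = 61^{2} = 3721$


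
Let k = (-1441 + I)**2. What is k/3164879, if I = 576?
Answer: 748225/3164879 ≈ 0.23641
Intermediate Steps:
k = 748225 (k = (-1441 + 576)**2 = (-865)**2 = 748225)
k/3164879 = 748225/3164879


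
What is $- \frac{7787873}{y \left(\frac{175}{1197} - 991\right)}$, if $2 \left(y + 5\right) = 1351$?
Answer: $\frac{147969587}{12622982} \approx 11.722$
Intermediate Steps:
$y = \frac{1341}{2}$ ($y = -5 + \frac{1}{2} \cdot 1351 = -5 + \frac{1351}{2} = \frac{1341}{2} \approx 670.5$)
$- \frac{7787873}{y \left(\frac{175}{1197} - 991\right)} = - \frac{7787873}{\frac{1341}{2} \left(\frac{175}{1197} - 991\right)} = - \frac{7787873}{\frac{1341}{2} \left(175 \cdot \frac{1}{1197} - 991\right)} = - \frac{7787873}{\frac{1341}{2} \left(\frac{25}{171} - 991\right)} = - \frac{7787873}{\frac{1341}{2} \left(- \frac{169436}{171}\right)} = - \frac{7787873}{- \frac{12622982}{19}} = \left(-7787873\right) \left(- \frac{19}{12622982}\right) = \frac{147969587}{12622982}$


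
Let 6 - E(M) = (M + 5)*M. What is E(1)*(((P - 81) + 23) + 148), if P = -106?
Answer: 0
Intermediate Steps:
E(M) = 6 - M*(5 + M) (E(M) = 6 - (M + 5)*M = 6 - (5 + M)*M = 6 - M*(5 + M))
E(1)*(((P - 81) + 23) + 148) = (6 - 1*1**2 - 5*1)*(((-106 - 81) + 23) + 148) = (6 - 1*1 - 5)*((-187 + 23) + 148) = (6 - 1 - 5)*(-164 + 148) = 0*(-16) = 0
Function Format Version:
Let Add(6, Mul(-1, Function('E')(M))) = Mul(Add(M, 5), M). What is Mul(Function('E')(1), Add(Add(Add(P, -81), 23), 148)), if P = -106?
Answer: 0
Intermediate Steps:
Function('E')(M) = Add(6, Mul(-1, M, Add(5, M))) (Function('E')(M) = Add(6, Mul(-1, Mul(Add(M, 5), M))) = Add(6, Mul(-1, Mul(Add(5, M), M))) = Add(6, Mul(-1, Mul(M, Add(5, M)))) = Add(6, Mul(-1, M, Add(5, M))))
Mul(Function('E')(1), Add(Add(Add(P, -81), 23), 148)) = Mul(Add(6, Mul(-1, Pow(1, 2)), Mul(-5, 1)), Add(Add(Add(-106, -81), 23), 148)) = Mul(Add(6, Mul(-1, 1), -5), Add(Add(-187, 23), 148)) = Mul(Add(6, -1, -5), Add(-164, 148)) = Mul(0, -16) = 0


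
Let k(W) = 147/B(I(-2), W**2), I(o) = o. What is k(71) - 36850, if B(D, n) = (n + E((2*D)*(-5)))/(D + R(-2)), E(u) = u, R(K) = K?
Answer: -8880878/241 ≈ -36850.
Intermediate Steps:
B(D, n) = (n - 10*D)/(-2 + D) (B(D, n) = (n + (2*D)*(-5))/(D - 2) = (n - 10*D)/(-2 + D))
k(W) = 147/(-5 - W**2/4) (k(W) = 147/(((W**2 - 10*(-2))/(-2 - 2))) = 147/(((W**2 + 20)/(-4))) = 147/((-(20 + W**2)/4)) = 147/(-5 - W**2/4))
k(71) - 36850 = -588/(20 + 71**2) - 36850 = -588/(20 + 5041) - 36850 = -588/5061 - 36850 = -588*1/5061 - 36850 = -28/241 - 36850 = -8880878/241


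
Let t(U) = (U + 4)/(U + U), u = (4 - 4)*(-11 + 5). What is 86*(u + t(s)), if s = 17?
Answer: 903/17 ≈ 53.118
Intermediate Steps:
u = 0 (u = 0*(-6) = 0)
t(U) = (4 + U)/(2*U) (t(U) = (4 + U)/((2*U)) = (4 + U)*(1/(2*U)) = (4 + U)/(2*U))
86*(u + t(s)) = 86*(0 + (1/2)*(4 + 17)/17) = 86*(0 + (1/2)*(1/17)*21) = 86*(0 + 21/34) = 86*(21/34) = 903/17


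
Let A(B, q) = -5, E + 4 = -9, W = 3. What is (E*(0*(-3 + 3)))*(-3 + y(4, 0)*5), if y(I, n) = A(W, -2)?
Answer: 0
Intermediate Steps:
E = -13 (E = -4 - 9 = -13)
y(I, n) = -5
(E*(0*(-3 + 3)))*(-3 + y(4, 0)*5) = (-0*(-3 + 3))*(-3 - 5*5) = (-0*0)*(-3 - 25) = -13*0*(-28) = 0*(-28) = 0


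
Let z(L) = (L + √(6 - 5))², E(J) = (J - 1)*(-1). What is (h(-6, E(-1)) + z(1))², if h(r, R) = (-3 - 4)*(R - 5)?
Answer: 625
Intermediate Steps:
E(J) = 1 - J (E(J) = (-1 + J)*(-1) = 1 - J)
h(r, R) = 35 - 7*R (h(r, R) = -7*(-5 + R) = 35 - 7*R)
z(L) = (1 + L)² (z(L) = (L + √1)² = (L + 1)² = (1 + L)²)
(h(-6, E(-1)) + z(1))² = ((35 - 7*(1 - 1*(-1))) + (1 + 1)²)² = ((35 - 7*(1 + 1)) + 2²)² = ((35 - 7*2) + 4)² = ((35 - 14) + 4)² = (21 + 4)² = 25² = 625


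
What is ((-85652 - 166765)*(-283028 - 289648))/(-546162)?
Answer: -24092192982/91027 ≈ -2.6467e+5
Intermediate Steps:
((-85652 - 166765)*(-283028 - 289648))/(-546162) = -252417*(-572676)*(-1/546162) = 144553157892*(-1/546162) = -24092192982/91027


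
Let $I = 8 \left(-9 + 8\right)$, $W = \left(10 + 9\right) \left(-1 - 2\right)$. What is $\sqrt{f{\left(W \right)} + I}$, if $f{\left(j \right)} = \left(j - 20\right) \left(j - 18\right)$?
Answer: $\sqrt{5767} \approx 75.941$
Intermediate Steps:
$W = -57$ ($W = 19 \left(-3\right) = -57$)
$I = -8$ ($I = 8 \left(-1\right) = -8$)
$f{\left(j \right)} = \left(-20 + j\right) \left(-18 + j\right)$
$\sqrt{f{\left(W \right)} + I} = \sqrt{\left(360 + \left(-57\right)^{2} - -2166\right) - 8} = \sqrt{\left(360 + 3249 + 2166\right) - 8} = \sqrt{5775 - 8} = \sqrt{5767}$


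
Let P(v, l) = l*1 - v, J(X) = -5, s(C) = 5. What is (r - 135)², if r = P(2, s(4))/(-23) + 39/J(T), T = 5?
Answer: 270174969/13225 ≈ 20429.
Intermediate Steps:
P(v, l) = l - v
r = -912/115 (r = (5 - 1*2)/(-23) + 39/(-5) = (5 - 2)*(-1/23) + 39*(-⅕) = 3*(-1/23) - 39/5 = -3/23 - 39/5 = -912/115 ≈ -7.9304)
(r - 135)² = (-912/115 - 135)² = (-16437/115)² = 270174969/13225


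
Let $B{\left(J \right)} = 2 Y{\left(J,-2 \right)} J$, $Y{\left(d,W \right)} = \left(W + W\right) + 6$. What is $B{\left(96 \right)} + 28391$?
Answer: $28775$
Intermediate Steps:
$Y{\left(d,W \right)} = 6 + 2 W$ ($Y{\left(d,W \right)} = 2 W + 6 = 6 + 2 W$)
$B{\left(J \right)} = 4 J$ ($B{\left(J \right)} = 2 \left(6 + 2 \left(-2\right)\right) J = 2 \left(6 - 4\right) J = 2 \cdot 2 J = 4 J$)
$B{\left(96 \right)} + 28391 = 4 \cdot 96 + 28391 = 384 + 28391 = 28775$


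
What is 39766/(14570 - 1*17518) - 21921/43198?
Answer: -222804347/15918463 ≈ -13.997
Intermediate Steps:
39766/(14570 - 1*17518) - 21921/43198 = 39766/(14570 - 17518) - 21921*1/43198 = 39766/(-2948) - 21921/43198 = 39766*(-1/2948) - 21921/43198 = -19883/1474 - 21921/43198 = -222804347/15918463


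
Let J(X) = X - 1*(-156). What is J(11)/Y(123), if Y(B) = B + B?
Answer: 167/246 ≈ 0.67886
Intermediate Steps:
J(X) = 156 + X (J(X) = X + 156 = 156 + X)
Y(B) = 2*B
J(11)/Y(123) = (156 + 11)/((2*123)) = 167/246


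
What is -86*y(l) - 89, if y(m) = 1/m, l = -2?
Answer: -46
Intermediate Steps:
-86*y(l) - 89 = -86/(-2) - 89 = -86*(-1)/2 - 89 = -43*(-1) - 89 = 43 - 89 = -46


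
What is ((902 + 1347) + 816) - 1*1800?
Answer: 1265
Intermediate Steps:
((902 + 1347) + 816) - 1*1800 = (2249 + 816) - 1800 = 3065 - 1800 = 1265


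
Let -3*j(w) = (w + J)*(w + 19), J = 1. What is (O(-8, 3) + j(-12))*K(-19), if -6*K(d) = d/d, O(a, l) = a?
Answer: -53/18 ≈ -2.9444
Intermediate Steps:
K(d) = -⅙ (K(d) = -d/(6*d) = -⅙*1 = -⅙)
j(w) = -(1 + w)*(19 + w)/3 (j(w) = -(w + 1)*(w + 19)/3 = -(1 + w)*(19 + w)/3)
(O(-8, 3) + j(-12))*K(-19) = (-8 + (-19/3 - 20/3*(-12) - ⅓*(-12)²))*(-⅙) = (-8 + (-19/3 + 80 - ⅓*144))*(-⅙) = (-8 + (-19/3 + 80 - 48))*(-⅙) = (-8 + 77/3)*(-⅙) = (53/3)*(-⅙) = -53/18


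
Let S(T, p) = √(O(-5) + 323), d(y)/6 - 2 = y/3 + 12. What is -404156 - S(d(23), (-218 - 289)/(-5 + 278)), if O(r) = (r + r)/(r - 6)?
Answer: -404156 - √39193/11 ≈ -4.0417e+5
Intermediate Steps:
O(r) = 2*r/(-6 + r) (O(r) = (2*r)/(-6 + r) = 2*r/(-6 + r))
d(y) = 84 + 2*y (d(y) = 12 + 6*(y/3 + 12) = 12 + 6*(12 + y/3) = 12 + (72 + 2*y) = 84 + 2*y)
S(T, p) = √39193/11 (S(T, p) = √(2*(-5)/(-6 - 5) + 323) = √(2*(-5)/(-11) + 323) = √(2*(-5)*(-1/11) + 323) = √(10/11 + 323) = √(3563/11) = √39193/11)
-404156 - S(d(23), (-218 - 289)/(-5 + 278)) = -404156 - √39193/11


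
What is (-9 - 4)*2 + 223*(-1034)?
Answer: -230608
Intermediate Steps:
(-9 - 4)*2 + 223*(-1034) = -13*2 - 230582 = -26 - 230582 = -230608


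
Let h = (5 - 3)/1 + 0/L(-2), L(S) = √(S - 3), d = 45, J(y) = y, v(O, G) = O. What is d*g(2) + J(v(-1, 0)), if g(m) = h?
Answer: 89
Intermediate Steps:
L(S) = √(-3 + S)
h = 2 (h = (5 - 3)/1 + 0/(√(-3 - 2)) = 2*1 + 0/(√(-5)) = 2 + 0/((I*√5)) = 2 + 0*(-I*√5/5) = 2 + 0 = 2)
g(m) = 2
d*g(2) + J(v(-1, 0)) = 45*2 - 1 = 90 - 1 = 89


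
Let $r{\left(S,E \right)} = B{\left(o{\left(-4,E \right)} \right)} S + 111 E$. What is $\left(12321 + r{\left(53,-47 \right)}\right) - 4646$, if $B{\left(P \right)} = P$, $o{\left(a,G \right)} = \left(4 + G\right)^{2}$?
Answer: $100455$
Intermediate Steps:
$r{\left(S,E \right)} = 111 E + S \left(4 + E\right)^{2}$ ($r{\left(S,E \right)} = \left(4 + E\right)^{2} S + 111 E = S \left(4 + E\right)^{2} + 111 E = 111 E + S \left(4 + E\right)^{2}$)
$\left(12321 + r{\left(53,-47 \right)}\right) - 4646 = \left(12321 + \left(111 \left(-47\right) + 53 \left(4 - 47\right)^{2}\right)\right) - 4646 = \left(12321 - \left(5217 - 53 \left(-43\right)^{2}\right)\right) - 4646 = \left(12321 + \left(-5217 + 53 \cdot 1849\right)\right) - 4646 = \left(12321 + \left(-5217 + 97997\right)\right) - 4646 = \left(12321 + 92780\right) - 4646 = 105101 - 4646 = 100455$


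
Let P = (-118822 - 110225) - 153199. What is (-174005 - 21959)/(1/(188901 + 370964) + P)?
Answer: 109713384860/214006156789 ≈ 0.51266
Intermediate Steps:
P = -382246 (P = -229047 - 153199 = -382246)
(-174005 - 21959)/(1/(188901 + 370964) + P) = (-174005 - 21959)/(1/(188901 + 370964) - 382246) = -195964/(1/559865 - 382246) = -195964/(-214006156789/559865) = -195964*(-559865/214006156789) = 109713384860/214006156789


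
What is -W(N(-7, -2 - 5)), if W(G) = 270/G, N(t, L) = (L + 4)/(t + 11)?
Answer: 360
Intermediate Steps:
N(t, L) = (4 + L)/(11 + t)
-W(N(-7, -2 - 5)) = -270/((4 + (-2 - 5))/(11 - 7)) = -270/((4 - 7)/4) = -270/((1/4)*(-3)) = -270/(-3/4) = -270*(-4)/3 = -1*(-360) = 360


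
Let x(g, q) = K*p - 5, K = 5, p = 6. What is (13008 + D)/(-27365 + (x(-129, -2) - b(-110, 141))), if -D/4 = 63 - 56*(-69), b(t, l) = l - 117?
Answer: 675/6841 ≈ 0.098670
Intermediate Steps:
b(t, l) = -117 + l
x(g, q) = 25 (x(g, q) = 5*6 - 5 = 30 - 5 = 25)
D = -15708 (D = -4*(63 - 56*(-69)) = -4*(63 + 3864) = -4*3927 = -15708)
(13008 + D)/(-27365 + (x(-129, -2) - b(-110, 141))) = (13008 - 15708)/(-27365 + (25 - (-117 + 141))) = -2700/(-27365 + (25 - 1*24)) = -2700/(-27365 + (25 - 24)) = -2700/(-27365 + 1) = -2700/(-27364) = -2700*(-1/27364) = 675/6841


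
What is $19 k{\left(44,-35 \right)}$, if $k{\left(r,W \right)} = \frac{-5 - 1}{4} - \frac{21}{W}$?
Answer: $- \frac{171}{10} \approx -17.1$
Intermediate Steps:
$k{\left(r,W \right)} = - \frac{3}{2} - \frac{21}{W}$ ($k{\left(r,W \right)} = \left(-5 - 1\right) \frac{1}{4} - \frac{21}{W} = \left(-6\right) \frac{1}{4} - \frac{21}{W} = - \frac{3}{2} - \frac{21}{W}$)
$19 k{\left(44,-35 \right)} = 19 \left(- \frac{3}{2} - \frac{21}{-35}\right) = 19 \left(- \frac{3}{2} - - \frac{3}{5}\right) = 19 \left(- \frac{3}{2} + \frac{3}{5}\right) = 19 \left(- \frac{9}{10}\right) = - \frac{171}{10}$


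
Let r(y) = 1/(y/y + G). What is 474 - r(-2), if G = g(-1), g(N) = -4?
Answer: 1423/3 ≈ 474.33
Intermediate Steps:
G = -4
r(y) = -⅓ (r(y) = 1/(y/y - 4) = 1/(1 - 4) = 1/(-3) = -⅓)
474 - r(-2) = 474 - 1*(-⅓) = 474 + ⅓ = 1423/3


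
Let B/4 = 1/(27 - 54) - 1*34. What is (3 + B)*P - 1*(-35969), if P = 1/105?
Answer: 20393704/567 ≈ 35968.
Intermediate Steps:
B = -3676/27 (B = 4*(1/(27 - 54) - 1*34) = 4*(1/(-27) - 34) = 4*(-1/27 - 34) = 4*(-919/27) = -3676/27 ≈ -136.15)
P = 1/105 ≈ 0.0095238
(3 + B)*P - 1*(-35969) = (3 - 3676/27)*(1/105) - 1*(-35969) = -3595/27*1/105 + 35969 = -719/567 + 35969 = 20393704/567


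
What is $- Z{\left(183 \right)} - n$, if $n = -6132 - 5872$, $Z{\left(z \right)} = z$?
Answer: $11821$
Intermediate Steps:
$n = -12004$
$- Z{\left(183 \right)} - n = \left(-1\right) 183 - -12004 = -183 + 12004 = 11821$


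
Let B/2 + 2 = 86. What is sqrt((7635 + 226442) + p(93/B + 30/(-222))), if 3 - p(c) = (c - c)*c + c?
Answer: sqrt(251236678574)/1036 ≈ 483.82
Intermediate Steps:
B = 168 (B = -4 + 2*86 = -4 + 172 = 168)
p(c) = 3 - c (p(c) = 3 - ((c - c)*c + c) = 3 - (0*c + c) = 3 - (0 + c) = 3 - c)
sqrt((7635 + 226442) + p(93/B + 30/(-222))) = sqrt((7635 + 226442) + (3 - (93/168 + 30/(-222)))) = sqrt(234077 + (3 - (93*(1/168) + 30*(-1/222)))) = sqrt(234077 + (3 - (31/56 - 5/37))) = sqrt(234077 + (3 - 1*867/2072)) = sqrt(234077 + (3 - 867/2072)) = sqrt(234077 + 5349/2072) = sqrt(485012893/2072) = sqrt(251236678574)/1036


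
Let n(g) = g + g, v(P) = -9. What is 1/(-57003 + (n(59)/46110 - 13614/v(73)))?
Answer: -7685/426443192 ≈ -1.8021e-5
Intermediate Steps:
n(g) = 2*g
1/(-57003 + (n(59)/46110 - 13614/v(73))) = 1/(-57003 + ((2*59)/46110 - 13614/(-9))) = 1/(-57003 + (118*(1/46110) - 13614*(-1/9))) = 1/(-57003 + (59/23055 + 4538/3)) = 1/(-57003 + 11624863/7685) = 1/(-426443192/7685) = -7685/426443192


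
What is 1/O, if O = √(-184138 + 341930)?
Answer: √9862/39448 ≈ 0.0025174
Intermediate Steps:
O = 4*√9862 (O = √157792 = 4*√9862 ≈ 397.23)
1/O = 1/(4*√9862) = √9862/39448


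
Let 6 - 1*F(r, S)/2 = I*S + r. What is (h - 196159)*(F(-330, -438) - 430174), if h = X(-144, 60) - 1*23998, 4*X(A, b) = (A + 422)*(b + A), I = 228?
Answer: 51927775130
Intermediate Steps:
F(r, S) = 12 - 456*S - 2*r (F(r, S) = 12 - 2*(228*S + r) = 12 - 2*(r + 228*S) = 12 + (-456*S - 2*r) = 12 - 456*S - 2*r)
X(A, b) = (422 + A)*(A + b)/4 (X(A, b) = ((A + 422)*(b + A))/4 = ((422 + A)*(A + b))/4 = (422 + A)*(A + b)/4)
h = -29836 (h = ((¼)*(-144)² + (211/2)*(-144) + (211/2)*60 + (¼)*(-144)*60) - 1*23998 = ((¼)*20736 - 15192 + 6330 - 2160) - 23998 = (5184 - 15192 + 6330 - 2160) - 23998 = -5838 - 23998 = -29836)
(h - 196159)*(F(-330, -438) - 430174) = (-29836 - 196159)*((12 - 456*(-438) - 2*(-330)) - 430174) = -225995*((12 + 199728 + 660) - 430174) = -225995*(200400 - 430174) = -225995*(-229774) = 51927775130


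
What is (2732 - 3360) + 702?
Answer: 74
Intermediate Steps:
(2732 - 3360) + 702 = -628 + 702 = 74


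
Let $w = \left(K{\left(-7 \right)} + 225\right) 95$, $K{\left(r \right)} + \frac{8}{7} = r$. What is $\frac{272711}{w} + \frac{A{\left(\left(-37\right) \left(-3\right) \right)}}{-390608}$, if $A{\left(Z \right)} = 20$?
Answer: $\frac{4052493499}{306139020} \approx 13.237$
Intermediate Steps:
$K{\left(r \right)} = - \frac{8}{7} + r$
$w = \frac{144210}{7}$ ($w = \left(\left(- \frac{8}{7} - 7\right) + 225\right) 95 = \left(- \frac{57}{7} + 225\right) 95 = \frac{1518}{7} \cdot 95 = \frac{144210}{7} \approx 20601.0$)
$\frac{272711}{w} + \frac{A{\left(\left(-37\right) \left(-3\right) \right)}}{-390608} = \frac{272711}{\frac{144210}{7}} + \frac{20}{-390608} = 272711 \cdot \frac{7}{144210} + 20 \left(- \frac{1}{390608}\right) = \frac{82999}{6270} - \frac{5}{97652} = \frac{4052493499}{306139020}$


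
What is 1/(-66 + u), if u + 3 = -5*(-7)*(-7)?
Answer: -1/314 ≈ -0.0031847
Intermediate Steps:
u = -248 (u = -3 - 5*(-7)*(-7) = -3 + 35*(-7) = -3 - 245 = -248)
1/(-66 + u) = 1/(-66 - 248) = 1/(-314) = -1/314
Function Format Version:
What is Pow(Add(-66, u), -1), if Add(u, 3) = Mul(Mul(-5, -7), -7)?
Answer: Rational(-1, 314) ≈ -0.0031847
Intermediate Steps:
u = -248 (u = Add(-3, Mul(Mul(-5, -7), -7)) = Add(-3, Mul(35, -7)) = Add(-3, -245) = -248)
Pow(Add(-66, u), -1) = Pow(Add(-66, -248), -1) = Pow(-314, -1) = Rational(-1, 314)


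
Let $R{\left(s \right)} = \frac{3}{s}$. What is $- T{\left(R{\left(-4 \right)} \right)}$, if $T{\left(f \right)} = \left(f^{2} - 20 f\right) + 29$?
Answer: $- \frac{713}{16} \approx -44.563$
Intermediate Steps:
$T{\left(f \right)} = 29 + f^{2} - 20 f$
$- T{\left(R{\left(-4 \right)} \right)} = - (29 + \left(\frac{3}{-4}\right)^{2} - 20 \frac{3}{-4}) = - (29 + \left(3 \left(- \frac{1}{4}\right)\right)^{2} - 20 \cdot 3 \left(- \frac{1}{4}\right)) = - (29 + \left(- \frac{3}{4}\right)^{2} - -15) = - (29 + \frac{9}{16} + 15) = \left(-1\right) \frac{713}{16} = - \frac{713}{16}$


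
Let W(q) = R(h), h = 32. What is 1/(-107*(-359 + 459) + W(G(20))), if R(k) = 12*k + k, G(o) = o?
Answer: -1/10284 ≈ -9.7238e-5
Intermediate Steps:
R(k) = 13*k
W(q) = 416 (W(q) = 13*32 = 416)
1/(-107*(-359 + 459) + W(G(20))) = 1/(-107*(-359 + 459) + 416) = 1/(-107*100 + 416) = 1/(-10700 + 416) = 1/(-10284) = -1/10284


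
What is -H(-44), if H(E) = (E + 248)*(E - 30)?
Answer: 15096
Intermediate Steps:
H(E) = (-30 + E)*(248 + E) (H(E) = (248 + E)*(-30 + E) = (-30 + E)*(248 + E))
-H(-44) = -(-7440 + (-44)² + 218*(-44)) = -(-7440 + 1936 - 9592) = -1*(-15096) = 15096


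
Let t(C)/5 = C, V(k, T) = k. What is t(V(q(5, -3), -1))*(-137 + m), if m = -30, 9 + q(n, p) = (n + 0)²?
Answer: -13360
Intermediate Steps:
q(n, p) = -9 + n² (q(n, p) = -9 + (n + 0)² = -9 + n²)
t(C) = 5*C
t(V(q(5, -3), -1))*(-137 + m) = (5*(-9 + 5²))*(-137 - 30) = (5*(-9 + 25))*(-167) = (5*16)*(-167) = 80*(-167) = -13360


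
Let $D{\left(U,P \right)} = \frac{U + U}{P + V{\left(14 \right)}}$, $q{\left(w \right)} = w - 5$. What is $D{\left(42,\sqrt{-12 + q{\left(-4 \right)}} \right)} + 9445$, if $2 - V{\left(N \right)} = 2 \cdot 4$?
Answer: $\frac{179287}{19} - \frac{28 i \sqrt{21}}{19} \approx 9436.2 - 6.7533 i$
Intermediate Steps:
$q{\left(w \right)} = -5 + w$
$V{\left(N \right)} = -6$ ($V{\left(N \right)} = 2 - 2 \cdot 4 = 2 - 8 = -6$)
$D{\left(U,P \right)} = \frac{2 U}{-6 + P}$ ($D{\left(U,P \right)} = \frac{U + U}{P - 6} = \frac{2 U}{-6 + P}$)
$D{\left(42,\sqrt{-12 + q{\left(-4 \right)}} \right)} + 9445 = 2 \cdot 42 \frac{1}{-6 + \sqrt{-12 - 9}} + 9445 = 2 \cdot 42 \frac{1}{-6 + \sqrt{-21}} + 9445 = 2 \cdot 42 \frac{1}{-6 + i \sqrt{21}} + 9445 = \frac{84}{-6 + i \sqrt{21}} + 9445 = 9445 + \frac{84}{-6 + i \sqrt{21}}$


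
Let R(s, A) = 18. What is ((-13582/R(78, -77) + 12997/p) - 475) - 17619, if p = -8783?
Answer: -1490038744/79047 ≈ -18850.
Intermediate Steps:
((-13582/R(78, -77) + 12997/p) - 475) - 17619 = ((-13582/18 + 12997/(-8783)) - 475) - 17619 = ((-13582*1/18 + 12997*(-1/8783)) - 475) - 17619 = ((-6791/9 - 12997/8783) - 475) - 17619 = (-59762326/79047 - 475) - 17619 = -97309651/79047 - 17619 = -1490038744/79047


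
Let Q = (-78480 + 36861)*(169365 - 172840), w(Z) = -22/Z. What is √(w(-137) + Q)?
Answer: √2714485866239/137 ≈ 12026.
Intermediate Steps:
Q = 144626025 (Q = -41619*(-3475) = 144626025)
√(w(-137) + Q) = √(-22/(-137) + 144626025) = √(-22*(-1/137) + 144626025) = √(22/137 + 144626025) = √(19813765447/137) = √2714485866239/137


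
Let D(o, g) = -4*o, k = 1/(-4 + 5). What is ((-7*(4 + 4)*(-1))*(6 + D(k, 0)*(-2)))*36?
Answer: 28224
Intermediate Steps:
k = 1 (k = 1/1 = 1)
((-7*(4 + 4)*(-1))*(6 + D(k, 0)*(-2)))*36 = ((-7*(4 + 4)*(-1))*(6 - 4*1*(-2)))*36 = ((-56*(-1))*(6 - 4*(-2)))*36 = ((-7*(-8))*(6 + 8))*36 = (56*14)*36 = 784*36 = 28224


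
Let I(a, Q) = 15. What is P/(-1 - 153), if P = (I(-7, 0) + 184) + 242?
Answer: -63/22 ≈ -2.8636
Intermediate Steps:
P = 441 (P = (15 + 184) + 242 = 199 + 242 = 441)
P/(-1 - 153) = 441/(-1 - 153) = 441/(-154) = 441*(-1/154) = -63/22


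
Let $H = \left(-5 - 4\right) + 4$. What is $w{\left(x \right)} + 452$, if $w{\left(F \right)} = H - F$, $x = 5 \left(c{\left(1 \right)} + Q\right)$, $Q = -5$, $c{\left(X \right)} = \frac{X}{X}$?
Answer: $467$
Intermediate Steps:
$c{\left(X \right)} = 1$
$x = -20$ ($x = 5 \left(1 - 5\right) = 5 \left(-4\right) = -20$)
$H = -5$ ($H = -9 + 4 = -5$)
$w{\left(F \right)} = -5 - F$
$w{\left(x \right)} + 452 = \left(-5 - -20\right) + 452 = \left(-5 + 20\right) + 452 = 15 + 452 = 467$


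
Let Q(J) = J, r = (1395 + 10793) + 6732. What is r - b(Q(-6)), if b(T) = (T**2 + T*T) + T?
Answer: 18854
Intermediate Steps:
r = 18920 (r = 12188 + 6732 = 18920)
b(T) = T + 2*T**2 (b(T) = (T**2 + T**2) + T = 2*T**2 + T = T + 2*T**2)
r - b(Q(-6)) = 18920 - (-6)*(1 + 2*(-6)) = 18920 - (-6)*(1 - 12) = 18920 - (-6)*(-11) = 18920 - 1*66 = 18920 - 66 = 18854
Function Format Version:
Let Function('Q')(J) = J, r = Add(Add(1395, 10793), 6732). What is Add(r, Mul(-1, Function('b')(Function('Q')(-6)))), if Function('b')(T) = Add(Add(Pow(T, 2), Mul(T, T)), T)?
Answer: 18854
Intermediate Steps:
r = 18920 (r = Add(12188, 6732) = 18920)
Function('b')(T) = Add(T, Mul(2, Pow(T, 2))) (Function('b')(T) = Add(Add(Pow(T, 2), Pow(T, 2)), T) = Add(Mul(2, Pow(T, 2)), T) = Add(T, Mul(2, Pow(T, 2))))
Add(r, Mul(-1, Function('b')(Function('Q')(-6)))) = Add(18920, Mul(-1, Mul(-6, Add(1, Mul(2, -6))))) = Add(18920, Mul(-1, Mul(-6, Add(1, -12)))) = Add(18920, Mul(-1, Mul(-6, -11))) = Add(18920, Mul(-1, 66)) = Add(18920, -66) = 18854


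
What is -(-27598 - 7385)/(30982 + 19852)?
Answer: 34983/50834 ≈ 0.68818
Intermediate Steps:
-(-27598 - 7385)/(30982 + 19852) = -(-34983)/50834 = -1*(-34983/50834) = 34983/50834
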